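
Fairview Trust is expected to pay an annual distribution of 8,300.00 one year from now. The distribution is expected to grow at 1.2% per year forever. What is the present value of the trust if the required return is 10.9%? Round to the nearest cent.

Growing perpetuity: P = D₁ / (r − g) = 8,300.0000 / (0.109 − 0.012) = 85,567.01

85567.01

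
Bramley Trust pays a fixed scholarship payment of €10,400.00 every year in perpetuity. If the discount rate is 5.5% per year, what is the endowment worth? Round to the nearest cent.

Level perpetuity: PV = C / r = €10,400.00 / 0.055 = €189,090.91

€189090.91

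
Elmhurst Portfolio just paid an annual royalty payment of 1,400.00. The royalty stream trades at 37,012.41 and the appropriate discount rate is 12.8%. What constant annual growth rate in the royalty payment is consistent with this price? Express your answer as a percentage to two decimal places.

P = D₀(1+g)/(r−g) ⇒ P(r−g) = D₀(1+g) ⇒ g(P+D₀) = P·r − D₀
g = (P·r − D₀)/(P + D₀) = (37,012.41×0.128 − 1,400.00) / (37,012.41 + 1,400.00) = 0.086888

8.69%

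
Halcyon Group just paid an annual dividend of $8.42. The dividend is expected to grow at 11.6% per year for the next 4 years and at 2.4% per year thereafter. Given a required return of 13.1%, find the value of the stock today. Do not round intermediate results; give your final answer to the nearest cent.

$108.97

D_1 = 9.39672
D_2 = 10.48674
D_3 = 11.70320
D_4 = 13.06077
Terminal value at year 4: TV = D_4×(1+g_2)/(r−g_2) = 13.37423/0.107 = 124.99281
P_0 = D_1/(1+r)^1 + D_2/(1+r)^2 + D_3/(1+r)^3 + D_4/(1+r)^4 + TV/(1+r)^4
    = 8.30833 + 8.19814 + 8.08941 + 7.98212 + 76.38967 = 108.96767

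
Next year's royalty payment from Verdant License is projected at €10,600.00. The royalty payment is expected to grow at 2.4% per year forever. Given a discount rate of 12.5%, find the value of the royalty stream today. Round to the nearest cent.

Growing perpetuity: P = D₁ / (r − g) = €10,600.0000 / (0.125 − 0.024) = €104,950.50

€104950.50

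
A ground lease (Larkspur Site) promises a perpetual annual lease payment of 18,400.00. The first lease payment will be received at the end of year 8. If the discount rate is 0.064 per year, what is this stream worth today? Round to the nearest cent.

186228.63

Value at end of year 7: C / r = 18,400.00 / 0.064 = 287,500.0000
Discount to today: PV = 287,500.0000 / (1 + 0.064)^7 = 287,500.0000 / 1.543801 = 186,228.63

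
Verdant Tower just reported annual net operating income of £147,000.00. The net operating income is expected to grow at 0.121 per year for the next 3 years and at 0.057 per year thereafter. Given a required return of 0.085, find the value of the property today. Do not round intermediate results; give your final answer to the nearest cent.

D_1 = 164787.00000
D_2 = 184726.22700
D_3 = 207078.10047
Terminal value at year 3: TV = D_3×(1+g_2)/(r−g_2) = 218881.55219/0.028 = 7817198.29263
P_0 = D_1/(1+r)^1 + D_2/(1+r)^2 + D_3/(1+r)^3 + TV/(1+r)^3
    = 151877.41935 + 156916.67014 + 162123.12186 + 6120147.85034 = 6591065.06169

£6591065.06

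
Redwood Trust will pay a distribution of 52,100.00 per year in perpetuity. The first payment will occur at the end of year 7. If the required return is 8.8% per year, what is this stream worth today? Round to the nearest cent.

Value at end of year 6: C / r = 52,100.00 / 0.088 = 592,045.4545
Discount to today: PV = 592,045.4545 / (1 + 0.088)^6 = 592,045.4545 / 1.658721 = 356,928.87

356928.87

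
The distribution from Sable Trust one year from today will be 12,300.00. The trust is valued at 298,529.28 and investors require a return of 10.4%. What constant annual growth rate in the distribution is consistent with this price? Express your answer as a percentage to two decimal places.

P = D₁/(r−g) ⇒ g = r − D₁/P = 0.104 − 12,300.00/298,529.28 = 0.062798

6.28%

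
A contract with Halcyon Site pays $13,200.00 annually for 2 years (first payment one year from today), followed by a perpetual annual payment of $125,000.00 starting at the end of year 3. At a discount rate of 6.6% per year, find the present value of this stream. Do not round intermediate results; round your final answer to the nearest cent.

$1690676.68

PV of 2-year annuity: $13,200.00 × [1 − (1+0.066)^−2] / 0.066 = 23998.81727
Perpetuity value at year 2: $125,000.00 / 0.066 = 1893939.39394
PV of perpetuity: 1893939.39394 / (1+0.066)^2 = 1666677.86674
Total PV = 23998.81727 + 1666677.86674 = 1690676.68401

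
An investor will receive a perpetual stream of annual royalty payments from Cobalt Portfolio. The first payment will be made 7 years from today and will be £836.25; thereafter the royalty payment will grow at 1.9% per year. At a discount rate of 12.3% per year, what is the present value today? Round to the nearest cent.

£4008.89

Value at end of year 6: C₁ / (r − g) = £836.25 / (0.123 − 0.019) = £8,040.8654
Discount to today: PV = £8,040.8654 / (1 + 0.123)^6 = £8,040.8654 / 2.005758 = £4,008.89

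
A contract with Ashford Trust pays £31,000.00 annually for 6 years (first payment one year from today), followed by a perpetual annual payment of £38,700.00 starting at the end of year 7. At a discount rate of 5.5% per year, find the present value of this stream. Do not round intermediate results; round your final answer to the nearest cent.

£665170.78

PV of 6-year annuity: £31,000.00 × [1 − (1+0.055)^−6] / 0.055 = 154861.43957
Perpetuity value at year 6: £38,700.00 / 0.055 = 703636.36364
PV of perpetuity: 703636.36364 / (1+0.055)^6 = 510309.34069
Total PV = 154861.43957 + 510309.34069 = 665170.78026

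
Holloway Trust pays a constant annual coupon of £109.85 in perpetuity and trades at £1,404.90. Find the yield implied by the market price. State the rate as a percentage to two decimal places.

7.82%

P = C/r ⇒ r = C/P = £109.85/£1,404.90 = 0.078191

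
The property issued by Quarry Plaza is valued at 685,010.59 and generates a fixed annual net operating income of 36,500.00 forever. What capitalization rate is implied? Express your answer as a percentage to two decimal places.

P = C/r ⇒ r = C/P = 36,500.00/685,010.59 = 0.053284

5.33%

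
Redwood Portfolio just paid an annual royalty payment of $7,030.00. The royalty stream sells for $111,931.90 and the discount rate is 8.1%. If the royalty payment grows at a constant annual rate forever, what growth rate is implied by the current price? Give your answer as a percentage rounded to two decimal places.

P = D₀(1+g)/(r−g) ⇒ P(r−g) = D₀(1+g) ⇒ g(P+D₀) = P·r − D₀
g = (P·r − D₀)/(P + D₀) = ($111,931.90×0.081 − $7,030.00) / ($111,931.90 + $7,030.00) = 0.017119

1.71%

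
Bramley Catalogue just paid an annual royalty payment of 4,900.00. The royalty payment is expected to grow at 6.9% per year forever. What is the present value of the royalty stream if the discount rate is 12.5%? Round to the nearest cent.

93537.50

D₁ = D₀ × (1 + g) = 4,900.00 × 1.069 = 5,238.1000
Growing perpetuity: P = D₁ / (r − g) = 5,238.1000 / (0.125 − 0.069) = 93,537.50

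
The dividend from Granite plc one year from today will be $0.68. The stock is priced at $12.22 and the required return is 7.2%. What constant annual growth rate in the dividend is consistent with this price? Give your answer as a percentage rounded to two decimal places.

P = D₁/(r−g) ⇒ g = r − D₁/P = 0.072 − $0.68/$12.22 = 0.016354

1.64%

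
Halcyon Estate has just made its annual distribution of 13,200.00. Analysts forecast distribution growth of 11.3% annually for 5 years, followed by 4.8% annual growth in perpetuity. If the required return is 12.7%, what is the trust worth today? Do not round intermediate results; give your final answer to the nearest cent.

D_1 = 14691.60000
D_2 = 16351.75080
D_3 = 18199.49864
D_4 = 20256.04199
D_5 = 22544.97473
Terminal value at year 5: TV = D_5×(1+g_2)/(r−g_2) = 23627.13352/0.079 = 299077.63947
P_0 = D_1/(1+r)^1 + D_2/(1+r)^2 + D_3/(1+r)^3 + D_4/(1+r)^4 + D_5/(1+r)^5 + TV/(1+r)^5
    = 13036.02484 + 12874.08665 + 12714.16011 + 12556.22023 + 12400.24234 + 164499.41734 = 228080.15150

228080.15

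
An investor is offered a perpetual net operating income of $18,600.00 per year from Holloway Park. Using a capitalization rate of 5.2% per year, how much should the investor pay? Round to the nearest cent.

$357692.31

Level perpetuity: PV = C / r = $18,600.00 / 0.052 = $357,692.31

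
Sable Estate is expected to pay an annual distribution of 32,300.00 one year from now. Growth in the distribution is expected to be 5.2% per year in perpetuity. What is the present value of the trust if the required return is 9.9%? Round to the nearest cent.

687234.04

Growing perpetuity: P = D₁ / (r − g) = 32,300.0000 / (0.099 − 0.052) = 687,234.04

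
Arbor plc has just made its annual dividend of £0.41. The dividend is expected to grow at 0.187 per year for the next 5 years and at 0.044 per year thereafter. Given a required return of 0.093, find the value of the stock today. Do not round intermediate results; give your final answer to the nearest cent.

D_1 = 0.48667
D_2 = 0.57768
D_3 = 0.68570
D_4 = 0.81393
D_5 = 0.96613
Terminal value at year 5: TV = D_5×(1+g_2)/(r−g_2) = 1.00864/0.049 = 20.58457
P_0 = D_1/(1+r)^1 + D_2/(1+r)^2 + D_3/(1+r)^3 + D_4/(1+r)^4 + D_5/(1+r)^5 + TV/(1+r)^5
    = 0.44526 + 0.48355 + 0.52514 + 0.57030 + 0.61935 + 13.19596 = 15.83957

£15.84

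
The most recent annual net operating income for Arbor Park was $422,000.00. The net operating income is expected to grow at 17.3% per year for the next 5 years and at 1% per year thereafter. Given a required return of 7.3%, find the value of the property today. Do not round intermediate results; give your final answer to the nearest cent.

D_1 = 495006.00000
D_2 = 580642.03800
D_3 = 681093.11057
D_4 = 798922.21870
D_5 = 937135.76254
Terminal value at year 5: TV = D_5×(1+g_2)/(r−g_2) = 946507.12016/0.063 = 15023922.54229
P_0 = D_1/(1+r)^1 + D_2/(1+r)^2 + D_3/(1+r)^3 + D_4/(1+r)^4 + D_5/(1+r)^5 + TV/(1+r)^5
    = 461328.98416 + 504323.29768 + 551324.53698 + 602706.13409 + 658876.32366 + 10562937.88732 = 13341497.16390

$13341497.16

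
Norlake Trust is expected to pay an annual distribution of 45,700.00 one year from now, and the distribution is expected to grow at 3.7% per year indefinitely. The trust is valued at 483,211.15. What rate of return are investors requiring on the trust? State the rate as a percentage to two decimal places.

13.16%

P = D₁/(r − g) ⇒ r = D₁/P + g = 45,700.0000/483,211.15 + 0.037 = 0.094576 + 0.037 = 0.131576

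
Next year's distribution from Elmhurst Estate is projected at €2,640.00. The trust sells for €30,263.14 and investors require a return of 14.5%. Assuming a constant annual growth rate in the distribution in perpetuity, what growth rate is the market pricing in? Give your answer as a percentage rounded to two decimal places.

P = D₁/(r−g) ⇒ g = r − D₁/P = 0.145 − €2,640.00/€30,263.14 = 0.057765

5.78%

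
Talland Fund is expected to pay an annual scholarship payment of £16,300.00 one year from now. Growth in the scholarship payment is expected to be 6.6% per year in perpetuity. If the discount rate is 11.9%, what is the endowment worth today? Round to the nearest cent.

Growing perpetuity: P = D₁ / (r − g) = £16,300.0000 / (0.119 − 0.066) = £307,547.17

£307547.17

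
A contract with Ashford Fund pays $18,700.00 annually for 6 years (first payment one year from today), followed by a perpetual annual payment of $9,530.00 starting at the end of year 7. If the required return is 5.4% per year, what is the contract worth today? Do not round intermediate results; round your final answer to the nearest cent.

PV of 6-year annuity: $18,700.00 × [1 − (1+0.054)^−6] / 0.054 = 93713.25892
Perpetuity value at year 6: $9,530.00 / 0.054 = 176481.48148
PV of perpetuity: 176481.48148 / (1+0.054)^6 = 128722.79926
Total PV = 93713.25892 + 128722.79926 = 222436.05818

$222436.06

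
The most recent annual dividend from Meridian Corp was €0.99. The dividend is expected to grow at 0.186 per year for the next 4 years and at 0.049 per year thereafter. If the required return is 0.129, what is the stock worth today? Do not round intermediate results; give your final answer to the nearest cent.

€20.29

D_1 = 1.17414
D_2 = 1.39253
D_3 = 1.65154
D_4 = 1.95873
Terminal value at year 4: TV = D_4×(1+g_2)/(r−g_2) = 2.05470/0.08 = 25.68381
P_0 = D_1/(1+r)^1 + D_2/(1+r)^2 + D_3/(1+r)^3 + D_4/(1+r)^4 + TV/(1+r)^4
    = 1.03998 + 1.09249 + 1.14764 + 1.20559 + 15.80825 = 20.29395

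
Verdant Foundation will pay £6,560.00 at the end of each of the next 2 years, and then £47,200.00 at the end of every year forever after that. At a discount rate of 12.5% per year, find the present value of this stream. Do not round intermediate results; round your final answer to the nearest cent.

PV of 2-year annuity: £6,560.00 × [1 − (1+0.125)^−2] / 0.125 = 11014.32099
Perpetuity value at year 2: £47,200.00 / 0.125 = 377600.00000
PV of perpetuity: 377600.00000 / (1+0.125)^2 = 298350.61728
Total PV = 11014.32099 + 298350.61728 = 309364.93827

£309364.94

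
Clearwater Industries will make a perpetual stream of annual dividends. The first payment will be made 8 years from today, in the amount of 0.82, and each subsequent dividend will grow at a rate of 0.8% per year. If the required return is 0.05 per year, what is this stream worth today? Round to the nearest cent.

Value at end of year 7: C₁ / (r − g) = 0.82 / (0.05 − 0.008) = 19.5238
Discount to today: PV = 19.5238 / (1 + 0.05)^7 = 19.5238 / 1.407100 = 13.88

13.88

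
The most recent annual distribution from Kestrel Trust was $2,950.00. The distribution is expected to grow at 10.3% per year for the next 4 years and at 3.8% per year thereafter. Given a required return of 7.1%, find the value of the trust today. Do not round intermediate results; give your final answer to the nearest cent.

$117095.91

D_1 = 3253.85000
D_2 = 3588.99655
D_3 = 3958.66319
D_4 = 4366.40550
Terminal value at year 4: TV = D_4×(1+g_2)/(r−g_2) = 4532.32891/0.033 = 137343.30039
P_0 = D_1/(1+r)^1 + D_2/(1+r)^2 + D_3/(1+r)^3 + D_4/(1+r)^4 + TV/(1+r)^4
    = 3038.14192 + 3128.91741 + 3222.40513 + 3318.68615 + 104387.76424 = 117095.91485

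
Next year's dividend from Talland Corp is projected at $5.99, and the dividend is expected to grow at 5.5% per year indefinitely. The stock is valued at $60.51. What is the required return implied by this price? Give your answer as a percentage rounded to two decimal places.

15.40%

P = D₁/(r − g) ⇒ r = D₁/P + g = $5.9900/$60.51 + 0.055 = 0.098992 + 0.055 = 0.153992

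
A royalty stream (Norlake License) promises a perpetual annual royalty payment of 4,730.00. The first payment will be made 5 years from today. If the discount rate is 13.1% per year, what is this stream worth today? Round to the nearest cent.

Value at end of year 4: C / r = 4,730.00 / 0.131 = 36,106.8702
Discount to today: PV = 36,106.8702 / (1 + 0.131)^4 = 36,106.8702 / 1.636253 = 22,066.80

22066.80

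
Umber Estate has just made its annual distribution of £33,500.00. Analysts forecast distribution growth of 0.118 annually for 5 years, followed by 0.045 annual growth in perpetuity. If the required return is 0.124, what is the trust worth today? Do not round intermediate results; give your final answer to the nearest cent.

£596267.75

D_1 = 37453.00000
D_2 = 41872.45400
D_3 = 46813.40357
D_4 = 52337.38519
D_5 = 58513.19665
Terminal value at year 5: TV = D_5×(1+g_2)/(r−g_2) = 61146.29050/0.079 = 774003.67716
P_0 = D_1/(1+r)^1 + D_2/(1+r)^2 + D_3/(1+r)^3 + D_4/(1+r)^4 + D_5/(1+r)^5 + TV/(1+r)^5
    = 33321.17438 + 33143.30334 + 32966.38179 + 32790.40466 + 32615.36692 + 431431.11935 = 596267.75044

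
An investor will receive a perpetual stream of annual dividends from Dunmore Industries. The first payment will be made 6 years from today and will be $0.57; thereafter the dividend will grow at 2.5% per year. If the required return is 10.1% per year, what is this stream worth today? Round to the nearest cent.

$4.64

Value at end of year 5: C₁ / (r − g) = $0.57 / (0.101 − 0.025) = $7.5000
Discount to today: PV = $7.5000 / (1 + 0.101)^5 = $7.5000 / 1.617844 = $4.64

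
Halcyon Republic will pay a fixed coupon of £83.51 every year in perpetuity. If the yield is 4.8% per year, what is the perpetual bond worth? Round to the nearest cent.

£1739.79

Level perpetuity: PV = C / r = £83.51 / 0.048 = £1,739.79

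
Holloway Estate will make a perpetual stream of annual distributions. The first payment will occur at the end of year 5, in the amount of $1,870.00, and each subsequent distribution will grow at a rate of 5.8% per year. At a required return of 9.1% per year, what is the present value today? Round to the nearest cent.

$39997.11

Value at end of year 4: C₁ / (r − g) = $1,870.00 / (0.091 − 0.058) = $56,666.6667
Discount to today: PV = $56,666.6667 / (1 + 0.091)^4 = $56,666.6667 / 1.416769 = $39,997.11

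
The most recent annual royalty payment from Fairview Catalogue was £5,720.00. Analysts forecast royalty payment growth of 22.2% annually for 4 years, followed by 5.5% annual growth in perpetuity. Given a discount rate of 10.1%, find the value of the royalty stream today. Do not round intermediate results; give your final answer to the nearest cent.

D_1 = 6989.84000
D_2 = 8541.58448
D_3 = 10437.81623
D_4 = 12755.01144
Terminal value at year 4: TV = D_4×(1+g_2)/(r−g_2) = 13456.53707/0.046 = 292533.41452
P_0 = D_1/(1+r)^1 + D_2/(1+r)^2 + D_3/(1+r)^3 + D_4/(1+r)^4 + TV/(1+r)^4
    = 6348.62852 + 7046.34337 + 7820.73715 + 8680.23687 + 199079.34560 = 228975.29150

£228975.29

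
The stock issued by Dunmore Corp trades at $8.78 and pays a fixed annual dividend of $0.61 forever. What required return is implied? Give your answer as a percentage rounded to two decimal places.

P = C/r ⇒ r = C/P = $0.61/$8.78 = 0.069476

6.95%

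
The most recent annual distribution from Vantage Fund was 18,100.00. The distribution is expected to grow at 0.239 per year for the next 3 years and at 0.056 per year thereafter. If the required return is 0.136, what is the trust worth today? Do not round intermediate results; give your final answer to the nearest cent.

374733.74

D_1 = 22425.90000
D_2 = 27785.69010
D_3 = 34426.47003
Terminal value at year 3: TV = D_3×(1+g_2)/(r−g_2) = 36354.35236/0.08 = 454429.40445
P_0 = D_1/(1+r)^1 + D_2/(1+r)^2 + D_3/(1+r)^3 + TV/(1+r)^3
    = 19741.10915 + 21531.01606 + 23483.21206 + 309978.39916 = 374733.73643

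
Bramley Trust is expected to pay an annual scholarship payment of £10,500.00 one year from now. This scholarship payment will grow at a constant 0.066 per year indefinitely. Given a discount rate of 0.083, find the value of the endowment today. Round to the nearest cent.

£617647.06

Growing perpetuity: P = D₁ / (r − g) = £10,500.0000 / (0.083 − 0.066) = £617,647.06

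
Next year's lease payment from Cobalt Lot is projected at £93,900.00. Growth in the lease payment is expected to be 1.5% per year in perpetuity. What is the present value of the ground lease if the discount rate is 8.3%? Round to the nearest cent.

£1380882.35

Growing perpetuity: P = D₁ / (r − g) = £93,900.0000 / (0.083 − 0.015) = £1,380,882.35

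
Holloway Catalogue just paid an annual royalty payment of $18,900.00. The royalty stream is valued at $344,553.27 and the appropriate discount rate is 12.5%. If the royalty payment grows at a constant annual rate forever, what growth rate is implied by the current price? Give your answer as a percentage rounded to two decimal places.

6.65%

P = D₀(1+g)/(r−g) ⇒ P(r−g) = D₀(1+g) ⇒ g(P+D₀) = P·r − D₀
g = (P·r − D₀)/(P + D₀) = ($344,553.27×0.125 − $18,900.00) / ($344,553.27 + $18,900.00) = 0.066499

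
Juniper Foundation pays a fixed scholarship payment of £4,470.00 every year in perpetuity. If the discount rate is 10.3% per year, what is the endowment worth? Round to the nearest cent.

Level perpetuity: PV = C / r = £4,470.00 / 0.103 = £43,398.06

£43398.06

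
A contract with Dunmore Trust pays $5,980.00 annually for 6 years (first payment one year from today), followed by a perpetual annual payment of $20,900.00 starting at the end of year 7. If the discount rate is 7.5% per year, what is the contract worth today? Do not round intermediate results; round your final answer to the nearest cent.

$208634.48

PV of 6-year annuity: $5,980.00 × [1 − (1+0.075)^−6] / 0.075 = 28069.20159
Perpetuity value at year 6: $20,900.00 / 0.075 = 278666.66667
PV of perpetuity: 278666.66667 / (1+0.075)^6 = 180565.27648
Total PV = 28069.20159 + 180565.27648 = 208634.47807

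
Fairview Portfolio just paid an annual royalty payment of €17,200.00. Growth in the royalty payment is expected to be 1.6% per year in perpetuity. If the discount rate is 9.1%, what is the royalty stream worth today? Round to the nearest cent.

€233002.67

D₁ = D₀ × (1 + g) = €17,200.00 × 1.016 = €17,475.2000
Growing perpetuity: P = D₁ / (r − g) = €17,475.2000 / (0.091 − 0.016) = €233,002.67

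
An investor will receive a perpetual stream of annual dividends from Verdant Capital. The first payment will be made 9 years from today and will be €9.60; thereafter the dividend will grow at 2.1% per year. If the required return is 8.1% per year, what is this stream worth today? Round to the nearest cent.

€85.81

Value at end of year 8: C₁ / (r − g) = €9.60 / (0.081 − 0.021) = €160.0000
Discount to today: PV = €160.0000 / (1 + 0.081)^8 = €160.0000 / 1.864685 = €85.81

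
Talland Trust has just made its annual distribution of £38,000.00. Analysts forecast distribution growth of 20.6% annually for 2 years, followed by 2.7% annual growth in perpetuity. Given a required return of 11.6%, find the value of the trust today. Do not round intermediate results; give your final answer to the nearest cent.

D_1 = 45828.00000
D_2 = 55268.56800
Terminal value at year 2: TV = D_2×(1+g_2)/(r−g_2) = 56760.81934/0.089 = 637762.01501
P_0 = D_1/(1+r)^1 + D_2/(1+r)^2 + TV/(1+r)^2
    = 41064.51613 + 44376.17066 + 512071.09285 = 597511.77963

£597511.78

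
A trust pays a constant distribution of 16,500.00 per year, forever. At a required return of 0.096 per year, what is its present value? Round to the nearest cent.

171875.00

Level perpetuity: PV = C / r = 16,500.00 / 0.096 = 171,875.00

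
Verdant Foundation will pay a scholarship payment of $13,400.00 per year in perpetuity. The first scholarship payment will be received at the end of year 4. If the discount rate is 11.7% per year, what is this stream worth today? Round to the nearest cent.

$82178.73

Value at end of year 3: C / r = $13,400.00 / 0.117 = $114,529.9145
Discount to today: PV = $114,529.9145 / (1 + 0.117)^3 = $114,529.9145 / 1.393669 = $82,178.73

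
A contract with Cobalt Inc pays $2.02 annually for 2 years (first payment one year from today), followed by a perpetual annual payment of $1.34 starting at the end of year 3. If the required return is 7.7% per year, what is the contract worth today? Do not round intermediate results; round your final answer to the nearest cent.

$18.62

PV of 2-year annuity: $2.02 × [1 − (1+0.077)^−2] / 0.077 = 3.61707
Perpetuity value at year 2: $1.34 / 0.077 = 17.40260
PV of perpetuity: 17.40260 / (1+0.077)^2 = 15.00316
Total PV = 3.61707 + 15.00316 = 18.62022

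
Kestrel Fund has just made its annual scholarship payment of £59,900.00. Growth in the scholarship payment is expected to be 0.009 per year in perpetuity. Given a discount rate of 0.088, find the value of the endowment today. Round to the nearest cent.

D₁ = D₀ × (1 + g) = £59,900.00 × 1.009 = £60,439.1000
Growing perpetuity: P = D₁ / (r − g) = £60,439.1000 / (0.088 − 0.009) = £765,051.90

£765051.90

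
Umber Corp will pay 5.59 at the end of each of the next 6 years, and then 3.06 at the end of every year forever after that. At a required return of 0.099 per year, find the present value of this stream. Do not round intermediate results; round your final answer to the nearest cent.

PV of 6-year annuity: 5.59 × [1 − (1+0.099)^−6] / 0.099 = 24.41742
Perpetuity value at year 6: 3.06 / 0.099 = 30.90909
PV of perpetuity: 30.90909 / (1+0.099)^6 = 17.54285
Total PV = 24.41742 + 17.54285 = 41.96027

41.96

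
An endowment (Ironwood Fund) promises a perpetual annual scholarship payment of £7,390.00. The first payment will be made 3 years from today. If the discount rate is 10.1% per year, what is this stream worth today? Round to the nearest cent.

Value at end of year 2: C / r = £7,390.00 / 0.101 = £73,168.3168
Discount to today: PV = £73,168.3168 / (1 + 0.101)^2 = £73,168.3168 / 1.212201 = £60,359.89

£60359.89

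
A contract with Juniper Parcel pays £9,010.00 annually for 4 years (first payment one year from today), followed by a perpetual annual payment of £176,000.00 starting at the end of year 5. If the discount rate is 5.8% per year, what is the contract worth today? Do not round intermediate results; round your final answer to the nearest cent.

£2453184.91

PV of 4-year annuity: £9,010.00 × [1 − (1+0.058)^−4] / 0.058 = 31364.11544
Perpetuity value at year 4: £176,000.00 / 0.058 = 3034482.75862
PV of perpetuity: 3034482.75862 / (1+0.058)^4 = 2421820.79223
Total PV = 31364.11544 + 2421820.79223 = 2453184.90767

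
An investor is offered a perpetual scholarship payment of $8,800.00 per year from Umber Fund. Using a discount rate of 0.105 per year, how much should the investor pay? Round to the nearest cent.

Level perpetuity: PV = C / r = $8,800.00 / 0.105 = $83,809.52

$83809.52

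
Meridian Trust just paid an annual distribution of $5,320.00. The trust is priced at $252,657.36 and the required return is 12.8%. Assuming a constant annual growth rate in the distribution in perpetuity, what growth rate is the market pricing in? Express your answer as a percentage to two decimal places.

P = D₀(1+g)/(r−g) ⇒ P(r−g) = D₀(1+g) ⇒ g(P+D₀) = P·r − D₀
g = (P·r − D₀)/(P + D₀) = ($252,657.36×0.128 − $5,320.00) / ($252,657.36 + $5,320.00) = 0.104738

10.47%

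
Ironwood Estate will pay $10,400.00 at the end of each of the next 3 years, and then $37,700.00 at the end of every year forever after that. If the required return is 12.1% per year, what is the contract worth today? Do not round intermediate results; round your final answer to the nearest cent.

$246112.77

PV of 3-year annuity: $10,400.00 × [1 − (1+0.121)^−3] / 0.121 = 24936.18374
Perpetuity value at year 3: $37,700.00 / 0.121 = 311570.24793
PV of perpetuity: 311570.24793 / (1+0.121)^3 = 221176.58189
Total PV = 24936.18374 + 221176.58189 = 246112.76563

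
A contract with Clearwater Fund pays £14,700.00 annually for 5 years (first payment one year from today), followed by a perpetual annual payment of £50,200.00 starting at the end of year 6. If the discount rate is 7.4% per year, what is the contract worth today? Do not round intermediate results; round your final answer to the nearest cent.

£534367.11

PV of 5-year annuity: £14,700.00 × [1 − (1+0.074)^−5] / 0.074 = 59632.83428
Perpetuity value at year 5: £50,200.00 / 0.074 = 678378.37838
PV of perpetuity: 678378.37838 / (1+0.074)^5 = 474734.27766
Total PV = 59632.83428 + 474734.27766 = 534367.11193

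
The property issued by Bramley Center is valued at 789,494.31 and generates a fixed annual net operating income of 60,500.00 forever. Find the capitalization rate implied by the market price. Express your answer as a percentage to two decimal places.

P = C/r ⇒ r = C/P = 60,500.00/789,494.31 = 0.076631

7.66%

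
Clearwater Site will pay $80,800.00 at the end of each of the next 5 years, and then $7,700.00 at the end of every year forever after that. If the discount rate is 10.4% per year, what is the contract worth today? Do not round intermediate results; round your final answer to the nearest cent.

$348336.40

PV of 5-year annuity: $80,800.00 × [1 − (1+0.104)^−5] / 0.104 = 303191.15028
Perpetuity value at year 5: $7,700.00 / 0.104 = 74038.46154
PV of perpetuity: 74038.46154 / (1+0.104)^5 = 45145.24548
Total PV = 303191.15028 + 45145.24548 = 348336.39577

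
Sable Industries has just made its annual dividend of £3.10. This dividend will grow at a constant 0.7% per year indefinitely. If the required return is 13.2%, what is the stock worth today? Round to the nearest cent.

£24.97

D₁ = D₀ × (1 + g) = £3.10 × 1.007 = £3.1217
Growing perpetuity: P = D₁ / (r − g) = £3.1217 / (0.132 − 0.007) = £24.97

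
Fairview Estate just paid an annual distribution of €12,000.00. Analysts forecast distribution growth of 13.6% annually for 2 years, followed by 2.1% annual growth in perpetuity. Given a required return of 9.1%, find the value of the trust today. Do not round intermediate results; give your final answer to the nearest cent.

D_1 = 13632.00000
D_2 = 15485.95200
Terminal value at year 2: TV = D_2×(1+g_2)/(r−g_2) = 15811.15699/0.07 = 225873.67131
P_0 = D_1/(1+r)^1 + D_2/(1+r)^2 + TV/(1+r)^2
    = 12494.95875 + 13010.33285 + 189764.99777 = 215270.28938

€215270.29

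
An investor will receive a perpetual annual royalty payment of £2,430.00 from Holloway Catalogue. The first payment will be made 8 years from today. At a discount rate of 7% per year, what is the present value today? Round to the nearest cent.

£21618.31

Value at end of year 7: C / r = £2,430.00 / 0.07 = £34,714.2857
Discount to today: PV = £34,714.2857 / (1 + 0.07)^7 = £34,714.2857 / 1.605781 = £21,618.31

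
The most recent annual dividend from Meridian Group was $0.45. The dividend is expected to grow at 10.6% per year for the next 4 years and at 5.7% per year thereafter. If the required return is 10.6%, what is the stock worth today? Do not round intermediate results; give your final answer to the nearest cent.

D_1 = 0.49770
D_2 = 0.55046
D_3 = 0.60880
D_4 = 0.67334
Terminal value at year 4: TV = D_4×(1+g_2)/(r−g_2) = 0.71172/0.049 = 14.52486
P_0 = D_1/(1+r)^1 + D_2/(1+r)^2 + D_3/(1+r)^3 + D_4/(1+r)^4 + TV/(1+r)^4
    = 0.45000 + 0.45000 + 0.45000 + 0.45000 + 9.70714 = 11.50714

$11.51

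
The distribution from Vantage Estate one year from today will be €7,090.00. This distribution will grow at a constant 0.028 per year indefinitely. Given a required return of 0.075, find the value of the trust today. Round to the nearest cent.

Growing perpetuity: P = D₁ / (r − g) = €7,090.0000 / (0.075 − 0.028) = €150,851.06

€150851.06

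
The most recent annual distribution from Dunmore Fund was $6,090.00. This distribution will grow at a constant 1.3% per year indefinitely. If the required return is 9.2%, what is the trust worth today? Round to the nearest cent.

D₁ = D₀ × (1 + g) = $6,090.00 × 1.013 = $6,169.1700
Growing perpetuity: P = D₁ / (r − g) = $6,169.1700 / (0.092 − 0.013) = $78,090.76

$78090.76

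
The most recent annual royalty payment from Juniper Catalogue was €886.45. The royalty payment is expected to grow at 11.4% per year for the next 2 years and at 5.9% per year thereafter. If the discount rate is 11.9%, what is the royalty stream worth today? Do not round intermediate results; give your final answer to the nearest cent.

D_1 = 987.50530
D_2 = 1100.08090
Terminal value at year 2: TV = D_2×(1+g_2)/(r−g_2) = 1164.98568/0.06 = 19416.42796
P_0 = D_1/(1+r)^1 + D_2/(1+r)^2 + TV/(1+r)^2
    = 882.48910 + 878.54589 + 15506.33502 = 17267.37001

€17267.37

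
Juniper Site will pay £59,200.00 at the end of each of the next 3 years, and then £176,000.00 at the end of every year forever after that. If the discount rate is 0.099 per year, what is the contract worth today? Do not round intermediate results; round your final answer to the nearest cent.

£1486801.34

PV of 3-year annuity: £59,200.00 × [1 − (1+0.099)^−3] / 0.099 = 147481.20920
Perpetuity value at year 3: £176,000.00 / 0.099 = 1777777.77778
PV of perpetuity: 1777777.77778 / (1+0.099)^3 = 1339320.12880
Total PV = 147481.20920 + 1339320.12880 = 1486801.33800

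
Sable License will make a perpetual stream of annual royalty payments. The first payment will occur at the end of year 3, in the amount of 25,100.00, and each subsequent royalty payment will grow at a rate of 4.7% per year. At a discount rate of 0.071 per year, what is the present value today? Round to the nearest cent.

Value at end of year 2: C₁ / (r − g) = 25,100.00 / (0.071 − 0.047) = 1,045,833.3333
Discount to today: PV = 1,045,833.3333 / (1 + 0.071)^2 = 1,045,833.3333 / 1.147041 = 911,766.30

911766.30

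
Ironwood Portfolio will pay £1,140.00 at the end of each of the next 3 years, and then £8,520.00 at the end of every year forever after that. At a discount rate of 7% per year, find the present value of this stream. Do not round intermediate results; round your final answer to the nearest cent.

PV of 3-year annuity: £1,140.00 × [1 − (1+0.07)^−3] / 0.07 = 2991.72029
Perpetuity value at year 3: £8,520.00 / 0.07 = 121714.28571
PV of perpetuity: 121714.28571 / (1+0.07)^3 = 99355.11302
Total PV = 2991.72029 + 99355.11302 = 102346.83331

£102346.83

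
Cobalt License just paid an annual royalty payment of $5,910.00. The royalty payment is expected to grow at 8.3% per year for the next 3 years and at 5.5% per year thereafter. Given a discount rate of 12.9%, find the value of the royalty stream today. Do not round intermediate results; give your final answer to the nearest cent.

D_1 = 6400.53000
D_2 = 6931.77399
D_3 = 7507.11123
Terminal value at year 3: TV = D_3×(1+g_2)/(r−g_2) = 7920.00235/0.074 = 107027.05877
P_0 = D_1/(1+r)^1 + D_2/(1+r)^2 + D_3/(1+r)^3 + TV/(1+r)^3
    = 5669.20283 + 5438.21671 + 5216.64190 + 74372.39460 = 90696.45605

$90696.46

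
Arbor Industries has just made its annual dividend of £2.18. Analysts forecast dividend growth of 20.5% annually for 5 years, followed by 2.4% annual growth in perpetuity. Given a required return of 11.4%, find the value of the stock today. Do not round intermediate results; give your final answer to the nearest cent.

D_1 = 2.62690
D_2 = 3.16541
D_3 = 3.81432
D_4 = 4.59626
D_5 = 5.53849
Terminal value at year 5: TV = D_5×(1+g_2)/(r−g_2) = 5.67142/0.09 = 63.01576
P_0 = D_1/(1+r)^1 + D_2/(1+r)^2 + D_3/(1+r)^3 + D_4/(1+r)^4 + D_5/(1+r)^5 + TV/(1+r)^5
    = 2.35808 + 2.55070 + 2.75907 + 2.98445 + 3.22824 + 36.73019 = 50.61073

£50.61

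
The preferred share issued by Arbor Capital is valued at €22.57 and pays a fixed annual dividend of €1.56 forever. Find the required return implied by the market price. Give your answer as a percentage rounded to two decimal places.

6.91%

P = C/r ⇒ r = C/P = €1.56/€22.57 = 0.069118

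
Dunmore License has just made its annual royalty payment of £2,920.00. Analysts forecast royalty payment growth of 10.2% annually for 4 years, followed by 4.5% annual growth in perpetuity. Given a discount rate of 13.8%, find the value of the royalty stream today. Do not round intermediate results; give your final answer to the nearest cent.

£39636.88

D_1 = 3217.84000
D_2 = 3546.05968
D_3 = 3907.75777
D_4 = 4306.34906
Terminal value at year 4: TV = D_4×(1+g_2)/(r−g_2) = 4500.13477/0.093 = 48388.54589
P_0 = D_1/(1+r)^1 + D_2/(1+r)^2 + D_3/(1+r)^3 + D_4/(1+r)^4 + TV/(1+r)^4
    = 2827.62742 + 2738.17699 + 2651.55628 + 2567.67576 + 28851.84054 = 39636.87698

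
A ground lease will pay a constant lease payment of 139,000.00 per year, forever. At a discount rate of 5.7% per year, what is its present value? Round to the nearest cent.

Level perpetuity: PV = C / r = 139,000.00 / 0.057 = 2,438,596.49

2438596.49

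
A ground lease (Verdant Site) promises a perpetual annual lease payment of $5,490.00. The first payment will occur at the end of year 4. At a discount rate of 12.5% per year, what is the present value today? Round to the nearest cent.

Value at end of year 3: C / r = $5,490.00 / 0.125 = $43,920.0000
Discount to today: PV = $43,920.0000 / (1 + 0.125)^3 = $43,920.0000 / 1.423828 = $30,846.42

$30846.42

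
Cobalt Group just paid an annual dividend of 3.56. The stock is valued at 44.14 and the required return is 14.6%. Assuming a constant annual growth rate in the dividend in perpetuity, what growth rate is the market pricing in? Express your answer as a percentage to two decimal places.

P = D₀(1+g)/(r−g) ⇒ P(r−g) = D₀(1+g) ⇒ g(P+D₀) = P·r − D₀
g = (P·r − D₀)/(P + D₀) = (44.14×0.146 − 3.56) / (44.14 + 3.56) = 0.060470

6.05%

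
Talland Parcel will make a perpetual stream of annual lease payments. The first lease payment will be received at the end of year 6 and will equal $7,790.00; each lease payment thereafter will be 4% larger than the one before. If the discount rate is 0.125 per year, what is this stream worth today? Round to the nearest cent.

Value at end of year 5: C₁ / (r − g) = $7,790.00 / (0.125 − 0.04) = $91,647.0588
Discount to today: PV = $91,647.0588 / (1 + 0.125)^5 = $91,647.0588 / 1.802032 = $50,857.61

$50857.61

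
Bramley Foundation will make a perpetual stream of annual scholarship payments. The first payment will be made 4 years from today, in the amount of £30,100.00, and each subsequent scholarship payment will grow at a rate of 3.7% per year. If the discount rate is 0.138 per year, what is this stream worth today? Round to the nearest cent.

£202217.31

Value at end of year 3: C₁ / (r − g) = £30,100.00 / (0.138 − 0.037) = £298,019.8020
Discount to today: PV = £298,019.8020 / (1 + 0.138)^3 = £298,019.8020 / 1.473760 = £202,217.31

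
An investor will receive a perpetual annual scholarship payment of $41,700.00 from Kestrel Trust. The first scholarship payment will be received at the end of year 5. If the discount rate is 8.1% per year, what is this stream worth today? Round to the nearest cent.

$377006.00

Value at end of year 4: C / r = $41,700.00 / 0.081 = $514,814.8148
Discount to today: PV = $514,814.8148 / (1 + 0.081)^4 = $514,814.8148 / 1.365535 = $377,006.00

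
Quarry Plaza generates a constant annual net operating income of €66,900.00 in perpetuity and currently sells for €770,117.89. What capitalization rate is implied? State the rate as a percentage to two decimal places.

P = C/r ⇒ r = C/P = €66,900.00/€770,117.89 = 0.086870

8.69%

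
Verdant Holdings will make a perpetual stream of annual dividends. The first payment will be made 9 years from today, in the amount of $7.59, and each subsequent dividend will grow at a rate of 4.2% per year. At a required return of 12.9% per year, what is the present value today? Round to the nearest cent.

Value at end of year 8: C₁ / (r − g) = $7.59 / (0.129 − 0.042) = $87.2414
Discount to today: PV = $87.2414 / (1 + 0.129)^8 = $87.2414 / 2.639682 = $33.05

$33.05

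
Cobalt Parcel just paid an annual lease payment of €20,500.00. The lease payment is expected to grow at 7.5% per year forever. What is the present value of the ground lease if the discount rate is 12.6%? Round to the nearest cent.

€432107.84

D₁ = D₀ × (1 + g) = €20,500.00 × 1.075 = €22,037.5000
Growing perpetuity: P = D₁ / (r − g) = €22,037.5000 / (0.126 − 0.075) = €432,107.84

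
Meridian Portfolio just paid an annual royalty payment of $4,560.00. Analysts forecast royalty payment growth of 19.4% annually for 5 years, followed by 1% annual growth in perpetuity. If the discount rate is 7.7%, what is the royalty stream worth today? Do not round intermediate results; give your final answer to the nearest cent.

$146519.51

D_1 = 5444.64000
D_2 = 6500.90016
D_3 = 7762.07479
D_4 = 9267.91730
D_5 = 11065.89326
Terminal value at year 5: TV = D_5×(1+g_2)/(r−g_2) = 11176.55219/0.067 = 166814.21178
P_0 = D_1/(1+r)^1 + D_2/(1+r)^2 + D_3/(1+r)^3 + D_4/(1+r)^4 + D_5/(1+r)^5 + TV/(1+r)^5
    = 5055.37604 + 5604.56731 + 6213.42003 + 6888.41552 + 7636.73921 + 115120.99411 = 146519.51223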